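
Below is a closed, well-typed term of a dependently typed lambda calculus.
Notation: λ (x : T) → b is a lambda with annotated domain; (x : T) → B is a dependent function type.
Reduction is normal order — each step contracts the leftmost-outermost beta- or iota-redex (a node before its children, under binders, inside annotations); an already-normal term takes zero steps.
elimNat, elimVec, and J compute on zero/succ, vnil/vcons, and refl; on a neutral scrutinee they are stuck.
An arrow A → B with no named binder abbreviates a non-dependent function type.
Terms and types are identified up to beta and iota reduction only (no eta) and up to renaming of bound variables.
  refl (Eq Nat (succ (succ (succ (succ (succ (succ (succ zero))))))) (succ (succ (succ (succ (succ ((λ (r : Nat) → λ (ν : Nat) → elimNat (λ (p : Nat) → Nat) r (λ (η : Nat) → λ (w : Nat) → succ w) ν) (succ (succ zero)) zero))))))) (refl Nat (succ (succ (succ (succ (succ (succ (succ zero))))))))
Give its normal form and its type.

reduced normal form:
  refl (Eq Nat (succ (succ (succ (succ (succ (succ (succ zero))))))) (succ (succ (succ (succ (succ (succ (succ zero)))))))) (refl Nat (succ (succ (succ (succ (succ (succ (succ zero))))))))
inferred type:
  Eq (Eq Nat (succ (succ (succ (succ (succ (succ (succ zero))))))) (succ (succ (succ (succ (succ (succ (succ zero)))))))) (refl Nat (succ (succ (succ (succ (succ (succ (succ zero)))))))) (refl Nat (succ (succ (succ (succ (succ (succ (succ zero))))))))


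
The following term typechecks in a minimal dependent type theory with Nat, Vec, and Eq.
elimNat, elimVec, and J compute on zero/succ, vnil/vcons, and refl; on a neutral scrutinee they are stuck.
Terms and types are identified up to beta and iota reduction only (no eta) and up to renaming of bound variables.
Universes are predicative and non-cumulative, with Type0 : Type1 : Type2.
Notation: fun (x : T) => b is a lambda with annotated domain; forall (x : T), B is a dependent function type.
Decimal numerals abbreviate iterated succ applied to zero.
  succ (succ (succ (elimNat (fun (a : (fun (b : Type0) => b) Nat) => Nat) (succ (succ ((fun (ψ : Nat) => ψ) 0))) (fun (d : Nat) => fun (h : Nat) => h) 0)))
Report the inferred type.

the term's type:
  Nat


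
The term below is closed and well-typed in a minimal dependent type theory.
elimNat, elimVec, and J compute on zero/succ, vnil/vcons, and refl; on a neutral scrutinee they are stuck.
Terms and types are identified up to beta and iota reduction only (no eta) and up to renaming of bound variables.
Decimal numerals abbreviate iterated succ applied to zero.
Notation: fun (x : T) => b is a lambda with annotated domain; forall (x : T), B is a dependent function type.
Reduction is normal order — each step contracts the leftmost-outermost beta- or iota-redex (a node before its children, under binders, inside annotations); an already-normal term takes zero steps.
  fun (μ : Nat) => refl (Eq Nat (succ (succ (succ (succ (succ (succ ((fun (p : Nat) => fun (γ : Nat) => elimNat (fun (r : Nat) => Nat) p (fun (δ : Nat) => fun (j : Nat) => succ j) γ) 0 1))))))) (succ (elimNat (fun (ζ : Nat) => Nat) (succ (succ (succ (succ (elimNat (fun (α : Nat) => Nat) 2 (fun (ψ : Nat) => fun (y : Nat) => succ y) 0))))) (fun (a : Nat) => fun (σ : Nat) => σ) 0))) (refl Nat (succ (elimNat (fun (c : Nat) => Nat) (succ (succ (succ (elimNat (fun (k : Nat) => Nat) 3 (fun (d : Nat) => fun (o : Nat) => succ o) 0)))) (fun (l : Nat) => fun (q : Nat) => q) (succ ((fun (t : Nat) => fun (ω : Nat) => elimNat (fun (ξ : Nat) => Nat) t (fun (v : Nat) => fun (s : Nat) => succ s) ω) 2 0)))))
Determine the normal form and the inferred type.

reduced normal form:
  fun (μ : Nat) => refl (Eq Nat 7 7) (refl Nat 7)
the term's type:
  forall (μ : Nat), Eq (Eq Nat 7 7) (refl Nat 7) (refl Nat 7)


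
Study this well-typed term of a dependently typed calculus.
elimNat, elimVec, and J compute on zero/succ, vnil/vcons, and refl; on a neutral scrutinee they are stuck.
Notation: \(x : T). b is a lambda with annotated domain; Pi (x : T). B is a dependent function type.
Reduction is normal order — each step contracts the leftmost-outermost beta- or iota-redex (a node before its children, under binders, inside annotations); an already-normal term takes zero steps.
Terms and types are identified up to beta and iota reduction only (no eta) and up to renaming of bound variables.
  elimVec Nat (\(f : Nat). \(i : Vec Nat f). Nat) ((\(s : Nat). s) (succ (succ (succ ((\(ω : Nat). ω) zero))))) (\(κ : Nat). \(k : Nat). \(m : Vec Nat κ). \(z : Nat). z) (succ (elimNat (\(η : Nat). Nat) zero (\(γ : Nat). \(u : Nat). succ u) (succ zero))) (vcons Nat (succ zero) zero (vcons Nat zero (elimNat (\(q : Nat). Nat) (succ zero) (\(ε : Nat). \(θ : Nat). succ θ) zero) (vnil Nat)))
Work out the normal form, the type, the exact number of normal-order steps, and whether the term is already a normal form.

resulting normal form:
  succ (succ (succ zero))
the term's type:
  Nat
reduction steps (normal order): 13
started in normal form: no
first redex: an elimVec iota-redex


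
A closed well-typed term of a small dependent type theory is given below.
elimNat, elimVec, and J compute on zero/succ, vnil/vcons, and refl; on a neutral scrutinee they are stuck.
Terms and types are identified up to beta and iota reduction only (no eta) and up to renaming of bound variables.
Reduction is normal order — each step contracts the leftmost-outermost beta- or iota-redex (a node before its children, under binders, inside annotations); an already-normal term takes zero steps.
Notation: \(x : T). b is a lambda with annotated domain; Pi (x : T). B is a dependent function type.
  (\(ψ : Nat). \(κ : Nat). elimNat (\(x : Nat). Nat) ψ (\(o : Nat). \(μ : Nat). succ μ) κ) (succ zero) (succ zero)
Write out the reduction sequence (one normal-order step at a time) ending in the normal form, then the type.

normal-order reduction:
  (\(ψ : Nat). \(κ : Nat). elimNat (\(x : Nat). Nat) ψ (\(o : Nat). \(μ : Nat). succ μ) κ) (succ zero) (succ zero)
  ~> (\(ψ : Nat). elimNat (\(κ : Nat). Nat) (succ zero) (\(x : Nat). \(o : Nat). succ o) ψ) (succ zero)
  ~> elimNat (\(ψ : Nat). Nat) (succ zero) (\(κ : Nat). \(x : Nat). succ x) (succ zero)
  ~> (\(ψ : Nat). \(κ : Nat). succ κ) zero (elimNat (\(x : Nat). Nat) (succ zero) (\(o : Nat). \(μ : Nat). succ μ) zero)
  ~> (\(ψ : Nat). succ ψ) (elimNat (\(κ : Nat). Nat) (succ zero) (\(x : Nat). \(o : Nat). succ o) zero)
  ~> succ (elimNat (\(ψ : Nat). Nat) (succ zero) (\(κ : Nat). \(x : Nat). succ x) zero)
  ~> succ (succ zero)
the term's type:
  Nat


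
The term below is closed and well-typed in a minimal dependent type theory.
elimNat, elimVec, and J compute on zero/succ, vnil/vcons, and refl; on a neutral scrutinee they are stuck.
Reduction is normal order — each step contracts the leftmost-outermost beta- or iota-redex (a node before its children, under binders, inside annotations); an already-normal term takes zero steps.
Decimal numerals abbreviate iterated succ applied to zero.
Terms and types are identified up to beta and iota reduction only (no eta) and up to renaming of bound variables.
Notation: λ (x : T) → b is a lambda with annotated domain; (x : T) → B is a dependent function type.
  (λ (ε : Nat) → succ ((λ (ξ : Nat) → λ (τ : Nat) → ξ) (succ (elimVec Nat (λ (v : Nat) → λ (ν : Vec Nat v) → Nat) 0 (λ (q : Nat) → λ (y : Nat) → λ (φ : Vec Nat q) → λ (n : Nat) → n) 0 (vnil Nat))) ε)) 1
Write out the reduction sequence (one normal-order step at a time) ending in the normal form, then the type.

normal-order reduction:
  (λ (ε : Nat) → succ ((λ (ξ : Nat) → λ (τ : Nat) → ξ) (succ (elimVec Nat (λ (v : Nat) → λ (ν : Vec Nat v) → Nat) 0 (λ (q : Nat) → λ (y : Nat) → λ (φ : Vec Nat q) → λ (n : Nat) → n) 0 (vnil Nat))) ε)) 1
  ~> succ ((λ (ε : Nat) → λ (ξ : Nat) → ε) (succ (elimVec Nat (λ (τ : Nat) → λ (v : Vec Nat τ) → Nat) 0 (λ (ν : Nat) → λ (q : Nat) → λ (y : Vec Nat ν) → λ (φ : Nat) → φ) 0 (vnil Nat))) 1)
  ~> succ ((λ (ε : Nat) → succ (elimVec Nat (λ (ξ : Nat) → λ (τ : Vec Nat ξ) → Nat) 0 (λ (v : Nat) → λ (ν : Nat) → λ (q : Vec Nat v) → λ (y : Nat) → y) 0 (vnil Nat))) 1)
  ~> succ (succ (elimVec Nat (λ (ε : Nat) → λ (ξ : Vec Nat ε) → Nat) 0 (λ (τ : Nat) → λ (v : Nat) → λ (ν : Vec Nat τ) → λ (q : Nat) → q) 0 (vnil Nat)))
  ~> 2
type:
  Nat


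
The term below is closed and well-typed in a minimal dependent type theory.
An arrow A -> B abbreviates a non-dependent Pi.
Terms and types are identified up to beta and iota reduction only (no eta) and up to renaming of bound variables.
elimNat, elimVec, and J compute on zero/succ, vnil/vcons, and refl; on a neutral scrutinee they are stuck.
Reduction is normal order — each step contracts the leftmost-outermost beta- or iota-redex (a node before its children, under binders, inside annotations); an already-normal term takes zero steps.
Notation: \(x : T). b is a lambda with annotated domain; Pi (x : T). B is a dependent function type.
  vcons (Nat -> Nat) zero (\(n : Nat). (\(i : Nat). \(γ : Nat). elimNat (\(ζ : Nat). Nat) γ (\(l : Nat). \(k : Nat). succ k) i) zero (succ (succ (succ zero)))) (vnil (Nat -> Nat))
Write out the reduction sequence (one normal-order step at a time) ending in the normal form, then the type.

reduction (normal order):
  vcons (Nat -> Nat) zero (\(n : Nat). (\(i : Nat). \(γ : Nat). elimNat (\(ζ : Nat). Nat) γ (\(l : Nat). \(k : Nat). succ k) i) zero (succ (succ (succ zero)))) (vnil (Nat -> Nat))
  ~> vcons (Nat -> Nat) zero (\(n : Nat). (\(i : Nat). elimNat (\(γ : Nat). Nat) i (\(ζ : Nat). \(l : Nat). succ l) zero) (succ (succ (succ zero)))) (vnil (Nat -> Nat))
  ~> vcons (Nat -> Nat) zero (\(n : Nat). elimNat (\(i : Nat). Nat) (succ (succ (succ zero))) (\(γ : Nat). \(ζ : Nat). succ ζ) zero) (vnil (Nat -> Nat))
  ~> vcons (Nat -> Nat) zero (\(n : Nat). succ (succ (succ zero))) (vnil (Nat -> Nat))
the term's type:
  Vec (Nat -> Nat) (succ zero)


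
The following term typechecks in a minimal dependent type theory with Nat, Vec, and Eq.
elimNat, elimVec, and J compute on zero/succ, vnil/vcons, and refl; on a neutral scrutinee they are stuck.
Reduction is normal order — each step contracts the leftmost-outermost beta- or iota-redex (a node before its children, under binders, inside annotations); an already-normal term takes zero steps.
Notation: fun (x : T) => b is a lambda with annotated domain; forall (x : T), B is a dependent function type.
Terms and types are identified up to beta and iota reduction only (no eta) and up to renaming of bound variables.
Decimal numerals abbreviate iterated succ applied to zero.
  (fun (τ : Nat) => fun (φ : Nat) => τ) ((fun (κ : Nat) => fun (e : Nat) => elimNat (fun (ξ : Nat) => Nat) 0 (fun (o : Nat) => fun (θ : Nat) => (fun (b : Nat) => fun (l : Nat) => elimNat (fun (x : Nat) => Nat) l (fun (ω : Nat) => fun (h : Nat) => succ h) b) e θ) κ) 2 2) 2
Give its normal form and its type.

normal form:
  4
inferred type:
  Nat


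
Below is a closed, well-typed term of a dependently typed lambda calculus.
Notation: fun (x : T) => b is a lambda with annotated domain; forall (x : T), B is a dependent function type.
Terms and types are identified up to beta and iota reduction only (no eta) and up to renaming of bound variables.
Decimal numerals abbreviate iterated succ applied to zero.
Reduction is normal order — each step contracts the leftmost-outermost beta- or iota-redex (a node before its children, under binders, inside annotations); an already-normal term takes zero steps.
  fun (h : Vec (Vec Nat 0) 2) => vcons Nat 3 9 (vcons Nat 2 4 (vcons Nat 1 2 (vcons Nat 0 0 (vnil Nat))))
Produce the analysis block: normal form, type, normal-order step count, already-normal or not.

resulting normal form:
  fun (h : Vec (Vec Nat 0) 2) => vcons Nat 3 9 (vcons Nat 2 4 (vcons Nat 1 2 (vcons Nat 0 0 (vnil Nat))))
the term's type:
  forall (h : Vec (Vec Nat 0) 2), Vec Nat 4
steps to reach normal form (normal order): 0
term was already normal: yes


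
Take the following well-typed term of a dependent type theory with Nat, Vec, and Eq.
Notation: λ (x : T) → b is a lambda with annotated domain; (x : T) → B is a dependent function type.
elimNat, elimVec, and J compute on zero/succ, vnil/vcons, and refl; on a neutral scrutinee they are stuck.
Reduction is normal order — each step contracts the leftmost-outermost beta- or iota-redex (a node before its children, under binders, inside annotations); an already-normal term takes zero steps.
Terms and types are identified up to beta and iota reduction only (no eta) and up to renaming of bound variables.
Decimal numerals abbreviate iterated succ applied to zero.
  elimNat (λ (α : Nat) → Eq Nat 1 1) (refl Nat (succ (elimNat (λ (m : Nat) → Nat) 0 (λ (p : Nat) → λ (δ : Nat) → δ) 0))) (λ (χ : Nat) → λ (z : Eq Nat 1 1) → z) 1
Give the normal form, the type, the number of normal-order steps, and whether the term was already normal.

normal form:
  refl Nat 1
type:
  Eq Nat 1 1
reduction steps (normal order): 5
started in normal form: no
first contracted redex: an elimNat iota-redex


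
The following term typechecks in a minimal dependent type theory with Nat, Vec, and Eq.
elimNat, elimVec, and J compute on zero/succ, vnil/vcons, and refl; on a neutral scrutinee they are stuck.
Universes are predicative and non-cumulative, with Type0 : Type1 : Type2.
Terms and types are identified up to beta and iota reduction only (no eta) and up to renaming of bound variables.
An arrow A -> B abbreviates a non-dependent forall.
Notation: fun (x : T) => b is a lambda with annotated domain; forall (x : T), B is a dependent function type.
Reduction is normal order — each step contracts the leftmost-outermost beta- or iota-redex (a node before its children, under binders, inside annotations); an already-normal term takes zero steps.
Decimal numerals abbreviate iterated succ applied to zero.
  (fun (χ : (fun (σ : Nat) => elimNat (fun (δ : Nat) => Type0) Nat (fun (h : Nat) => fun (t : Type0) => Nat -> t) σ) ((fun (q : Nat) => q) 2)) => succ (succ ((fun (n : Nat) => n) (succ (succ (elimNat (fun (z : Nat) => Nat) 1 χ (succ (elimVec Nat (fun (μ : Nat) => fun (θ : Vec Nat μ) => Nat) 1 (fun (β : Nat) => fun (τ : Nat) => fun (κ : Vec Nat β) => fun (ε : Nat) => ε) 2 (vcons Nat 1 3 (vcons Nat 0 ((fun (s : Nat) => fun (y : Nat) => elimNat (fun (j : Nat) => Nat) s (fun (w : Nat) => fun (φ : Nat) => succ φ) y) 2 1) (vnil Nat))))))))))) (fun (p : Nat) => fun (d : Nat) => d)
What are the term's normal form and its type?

reduced normal form:
  5
the term's type:
  Nat


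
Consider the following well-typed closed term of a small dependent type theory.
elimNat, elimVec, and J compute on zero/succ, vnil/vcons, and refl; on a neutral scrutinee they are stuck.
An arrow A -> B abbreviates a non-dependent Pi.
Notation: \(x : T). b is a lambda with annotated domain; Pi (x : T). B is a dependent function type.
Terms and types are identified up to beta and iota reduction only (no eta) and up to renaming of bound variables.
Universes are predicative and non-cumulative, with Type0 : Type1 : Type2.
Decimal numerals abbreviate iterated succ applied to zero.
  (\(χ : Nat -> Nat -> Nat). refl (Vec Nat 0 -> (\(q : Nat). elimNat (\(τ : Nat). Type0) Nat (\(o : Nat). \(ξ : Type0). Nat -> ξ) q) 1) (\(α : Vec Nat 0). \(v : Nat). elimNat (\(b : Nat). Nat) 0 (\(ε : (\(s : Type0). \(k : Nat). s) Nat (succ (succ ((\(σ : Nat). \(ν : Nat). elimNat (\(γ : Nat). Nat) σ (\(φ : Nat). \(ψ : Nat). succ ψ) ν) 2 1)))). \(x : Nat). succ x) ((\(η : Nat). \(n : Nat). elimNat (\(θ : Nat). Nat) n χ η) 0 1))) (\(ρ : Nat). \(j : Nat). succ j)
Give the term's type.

type:
  Eq (Vec Nat 0 -> Nat -> Nat) (\(χ : Vec Nat 0). \(q : Nat). 1) (\(τ : Vec Nat 0). \(o : Nat). 1)


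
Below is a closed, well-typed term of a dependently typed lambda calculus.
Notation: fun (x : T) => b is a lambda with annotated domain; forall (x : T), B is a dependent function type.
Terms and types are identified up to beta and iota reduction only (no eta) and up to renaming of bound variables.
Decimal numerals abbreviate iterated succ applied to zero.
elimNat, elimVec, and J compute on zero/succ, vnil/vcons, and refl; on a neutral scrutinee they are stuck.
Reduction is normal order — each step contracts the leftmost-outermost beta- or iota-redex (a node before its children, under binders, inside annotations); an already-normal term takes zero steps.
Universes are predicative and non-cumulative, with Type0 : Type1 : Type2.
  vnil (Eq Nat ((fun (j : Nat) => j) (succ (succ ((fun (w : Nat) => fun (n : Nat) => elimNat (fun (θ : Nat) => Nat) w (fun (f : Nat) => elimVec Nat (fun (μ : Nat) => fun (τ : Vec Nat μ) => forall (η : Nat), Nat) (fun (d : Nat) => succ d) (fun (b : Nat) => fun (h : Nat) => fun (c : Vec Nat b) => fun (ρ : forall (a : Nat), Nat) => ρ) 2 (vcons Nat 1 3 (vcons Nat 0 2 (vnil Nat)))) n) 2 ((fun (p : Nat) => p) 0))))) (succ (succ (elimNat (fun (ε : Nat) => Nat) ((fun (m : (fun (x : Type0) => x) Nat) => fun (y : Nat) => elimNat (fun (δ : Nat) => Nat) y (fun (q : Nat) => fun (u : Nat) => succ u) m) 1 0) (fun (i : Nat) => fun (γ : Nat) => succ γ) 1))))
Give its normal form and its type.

reduced normal form:
  vnil (Eq Nat 4 4)
the term's type:
  Vec (Eq Nat 4 4) 0


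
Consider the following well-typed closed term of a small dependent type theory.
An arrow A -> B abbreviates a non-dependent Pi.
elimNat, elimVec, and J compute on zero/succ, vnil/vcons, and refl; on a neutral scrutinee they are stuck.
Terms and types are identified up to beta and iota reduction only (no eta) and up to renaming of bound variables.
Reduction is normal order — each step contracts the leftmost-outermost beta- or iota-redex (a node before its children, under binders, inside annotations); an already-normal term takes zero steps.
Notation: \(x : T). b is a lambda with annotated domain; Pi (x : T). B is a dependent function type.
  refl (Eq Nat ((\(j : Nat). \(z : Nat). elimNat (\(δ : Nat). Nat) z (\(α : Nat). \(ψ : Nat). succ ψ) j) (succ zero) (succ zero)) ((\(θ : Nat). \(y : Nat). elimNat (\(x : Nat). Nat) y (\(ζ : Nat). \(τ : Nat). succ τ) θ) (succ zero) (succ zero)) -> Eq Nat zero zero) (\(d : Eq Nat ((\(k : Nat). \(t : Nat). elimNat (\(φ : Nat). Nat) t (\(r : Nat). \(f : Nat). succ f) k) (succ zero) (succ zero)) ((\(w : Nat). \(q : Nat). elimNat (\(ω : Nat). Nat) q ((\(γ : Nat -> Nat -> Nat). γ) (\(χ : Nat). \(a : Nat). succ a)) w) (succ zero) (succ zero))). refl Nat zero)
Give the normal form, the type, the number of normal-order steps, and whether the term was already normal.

resulting normal form:
  refl (Eq Nat (succ (succ zero)) (succ (succ zero)) -> Eq Nat zero zero) (\(j : Eq Nat (succ (succ zero)) (succ (succ zero))). refl Nat zero)
inferred type:
  Eq (Eq Nat (succ (succ zero)) (succ (succ zero)) -> Eq Nat zero zero) (\(j : Eq Nat (succ (succ zero)) (succ (succ zero))). refl Nat zero) (\(z : Eq Nat (succ (succ zero)) (succ (succ zero))). refl Nat zero)
normal-order step count: 25
started in normal form: no
first redex: a beta-redex


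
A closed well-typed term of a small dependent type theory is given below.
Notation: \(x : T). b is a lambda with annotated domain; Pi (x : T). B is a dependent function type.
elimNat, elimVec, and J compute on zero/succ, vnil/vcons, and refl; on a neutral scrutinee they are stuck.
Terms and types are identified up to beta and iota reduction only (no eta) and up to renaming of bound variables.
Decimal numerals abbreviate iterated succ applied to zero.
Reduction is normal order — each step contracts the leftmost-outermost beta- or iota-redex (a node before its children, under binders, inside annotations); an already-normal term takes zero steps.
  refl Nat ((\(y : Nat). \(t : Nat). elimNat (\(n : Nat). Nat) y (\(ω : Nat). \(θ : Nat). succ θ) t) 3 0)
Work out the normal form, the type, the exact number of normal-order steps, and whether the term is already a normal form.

reduced normal form:
  refl Nat 3
the term's type:
  Eq Nat 3 3
steps to reach normal form (normal order): 3
started in normal form: no
first contracted redex: a beta-redex


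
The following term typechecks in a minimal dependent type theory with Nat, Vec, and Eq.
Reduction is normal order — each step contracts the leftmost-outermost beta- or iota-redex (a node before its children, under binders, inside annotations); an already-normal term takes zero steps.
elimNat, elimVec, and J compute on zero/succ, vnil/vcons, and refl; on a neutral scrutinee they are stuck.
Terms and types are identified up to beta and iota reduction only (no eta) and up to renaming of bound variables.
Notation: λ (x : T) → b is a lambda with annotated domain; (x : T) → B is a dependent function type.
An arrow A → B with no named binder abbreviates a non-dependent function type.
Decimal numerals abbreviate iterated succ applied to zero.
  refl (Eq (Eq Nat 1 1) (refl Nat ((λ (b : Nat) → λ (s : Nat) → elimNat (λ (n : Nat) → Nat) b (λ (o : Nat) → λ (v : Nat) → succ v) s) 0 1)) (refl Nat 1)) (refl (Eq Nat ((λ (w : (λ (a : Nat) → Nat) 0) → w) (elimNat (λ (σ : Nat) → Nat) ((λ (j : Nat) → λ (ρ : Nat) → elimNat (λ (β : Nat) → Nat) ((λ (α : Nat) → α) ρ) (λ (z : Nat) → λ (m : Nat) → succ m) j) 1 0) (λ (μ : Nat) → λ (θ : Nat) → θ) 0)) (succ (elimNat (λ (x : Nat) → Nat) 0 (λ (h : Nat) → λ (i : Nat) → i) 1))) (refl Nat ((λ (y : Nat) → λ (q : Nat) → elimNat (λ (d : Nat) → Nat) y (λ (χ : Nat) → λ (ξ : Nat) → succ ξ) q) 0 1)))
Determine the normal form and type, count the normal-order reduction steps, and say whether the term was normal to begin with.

reduced normal form:
  refl (Eq (Eq Nat 1 1) (refl Nat 1) (refl Nat 1)) (refl (Eq Nat 1 1) (refl Nat 1))
type:
  Eq (Eq (Eq Nat 1 1) (refl Nat 1) (refl Nat 1)) (refl (Eq Nat 1 1) (refl Nat 1)) (refl (Eq Nat 1 1) (refl Nat 1))
normal-order step count: 25
started in normal form: no
first contracted redex: a beta-redex


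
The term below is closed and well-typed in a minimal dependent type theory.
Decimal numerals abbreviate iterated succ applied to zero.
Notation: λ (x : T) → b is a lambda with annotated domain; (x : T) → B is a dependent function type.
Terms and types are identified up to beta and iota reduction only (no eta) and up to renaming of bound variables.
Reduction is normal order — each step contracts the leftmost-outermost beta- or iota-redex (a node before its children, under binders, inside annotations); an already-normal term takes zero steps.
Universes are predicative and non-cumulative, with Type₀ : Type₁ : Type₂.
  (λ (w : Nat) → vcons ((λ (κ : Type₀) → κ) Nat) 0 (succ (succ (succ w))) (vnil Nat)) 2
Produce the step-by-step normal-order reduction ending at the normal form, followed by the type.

reduction (normal order):
  (λ (w : Nat) → vcons ((λ (κ : Type₀) → κ) Nat) 0 (succ (succ (succ w))) (vnil Nat)) 2
  ~> vcons ((λ (w : Type₀) → w) Nat) 0 5 (vnil Nat)
  ~> vcons Nat 0 5 (vnil Nat)
type:
  Vec Nat 1


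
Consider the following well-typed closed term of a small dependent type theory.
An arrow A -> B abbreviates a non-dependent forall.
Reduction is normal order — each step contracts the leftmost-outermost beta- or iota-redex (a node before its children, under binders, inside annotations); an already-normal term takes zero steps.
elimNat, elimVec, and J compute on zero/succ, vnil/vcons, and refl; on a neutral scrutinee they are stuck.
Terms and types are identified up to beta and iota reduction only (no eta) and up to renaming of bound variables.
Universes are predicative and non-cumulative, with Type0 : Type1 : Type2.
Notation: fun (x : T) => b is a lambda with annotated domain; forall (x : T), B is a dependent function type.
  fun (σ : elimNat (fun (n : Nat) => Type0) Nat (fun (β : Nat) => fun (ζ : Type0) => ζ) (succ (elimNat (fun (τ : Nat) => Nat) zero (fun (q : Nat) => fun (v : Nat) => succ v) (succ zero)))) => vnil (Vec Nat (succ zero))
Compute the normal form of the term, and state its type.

reduced normal form:
  fun (σ : Nat) => vnil (Vec Nat (succ zero))
type:
  Nat -> Vec (Vec Nat (succ zero)) zero
observation: 11 normal-order steps normalize the term, beginning with an elimNat iota-redex.


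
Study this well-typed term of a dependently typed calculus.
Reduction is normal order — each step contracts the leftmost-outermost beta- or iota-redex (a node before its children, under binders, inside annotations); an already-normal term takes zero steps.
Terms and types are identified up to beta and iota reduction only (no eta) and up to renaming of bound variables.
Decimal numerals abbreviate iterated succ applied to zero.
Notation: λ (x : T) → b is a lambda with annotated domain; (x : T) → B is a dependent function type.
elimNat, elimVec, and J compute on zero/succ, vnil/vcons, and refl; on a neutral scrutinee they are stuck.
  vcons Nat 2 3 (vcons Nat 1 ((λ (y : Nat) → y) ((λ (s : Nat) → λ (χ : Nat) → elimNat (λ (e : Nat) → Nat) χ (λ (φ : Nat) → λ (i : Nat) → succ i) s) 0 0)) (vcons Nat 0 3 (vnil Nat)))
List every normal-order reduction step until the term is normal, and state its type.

normal-order reduction sequence:
  vcons Nat 2 3 (vcons Nat 1 ((λ (y : Nat) → y) ((λ (s : Nat) → λ (χ : Nat) → elimNat (λ (e : Nat) → Nat) χ (λ (φ : Nat) → λ (i : Nat) → succ i) s) 0 0)) (vcons Nat 0 3 (vnil Nat)))
  ~> vcons Nat 2 3 (vcons Nat 1 ((λ (y : Nat) → λ (s : Nat) → elimNat (λ (χ : Nat) → Nat) s (λ (e : Nat) → λ (φ : Nat) → succ φ) y) 0 0) (vcons Nat 0 3 (vnil Nat)))
  ~> vcons Nat 2 3 (vcons Nat 1 ((λ (y : Nat) → elimNat (λ (s : Nat) → Nat) y (λ (χ : Nat) → λ (e : Nat) → succ e) 0) 0) (vcons Nat 0 3 (vnil Nat)))
  ~> vcons Nat 2 3 (vcons Nat 1 (elimNat (λ (y : Nat) → Nat) 0 (λ (s : Nat) → λ (χ : Nat) → succ χ) 0) (vcons Nat 0 3 (vnil Nat)))
  ~> vcons Nat 2 3 (vcons Nat 1 0 (vcons Nat 0 3 (vnil Nat)))
type:
  Vec Nat 3


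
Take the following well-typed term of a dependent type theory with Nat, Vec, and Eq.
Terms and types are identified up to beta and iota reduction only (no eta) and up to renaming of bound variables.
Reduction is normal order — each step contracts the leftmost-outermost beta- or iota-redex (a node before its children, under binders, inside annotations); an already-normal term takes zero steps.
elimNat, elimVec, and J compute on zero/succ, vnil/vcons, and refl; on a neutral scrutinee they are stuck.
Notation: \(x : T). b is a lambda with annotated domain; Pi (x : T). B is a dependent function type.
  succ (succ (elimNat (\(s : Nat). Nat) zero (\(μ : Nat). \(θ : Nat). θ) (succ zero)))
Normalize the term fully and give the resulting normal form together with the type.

normal form:
  succ (succ zero)
the term's type:
  Nat


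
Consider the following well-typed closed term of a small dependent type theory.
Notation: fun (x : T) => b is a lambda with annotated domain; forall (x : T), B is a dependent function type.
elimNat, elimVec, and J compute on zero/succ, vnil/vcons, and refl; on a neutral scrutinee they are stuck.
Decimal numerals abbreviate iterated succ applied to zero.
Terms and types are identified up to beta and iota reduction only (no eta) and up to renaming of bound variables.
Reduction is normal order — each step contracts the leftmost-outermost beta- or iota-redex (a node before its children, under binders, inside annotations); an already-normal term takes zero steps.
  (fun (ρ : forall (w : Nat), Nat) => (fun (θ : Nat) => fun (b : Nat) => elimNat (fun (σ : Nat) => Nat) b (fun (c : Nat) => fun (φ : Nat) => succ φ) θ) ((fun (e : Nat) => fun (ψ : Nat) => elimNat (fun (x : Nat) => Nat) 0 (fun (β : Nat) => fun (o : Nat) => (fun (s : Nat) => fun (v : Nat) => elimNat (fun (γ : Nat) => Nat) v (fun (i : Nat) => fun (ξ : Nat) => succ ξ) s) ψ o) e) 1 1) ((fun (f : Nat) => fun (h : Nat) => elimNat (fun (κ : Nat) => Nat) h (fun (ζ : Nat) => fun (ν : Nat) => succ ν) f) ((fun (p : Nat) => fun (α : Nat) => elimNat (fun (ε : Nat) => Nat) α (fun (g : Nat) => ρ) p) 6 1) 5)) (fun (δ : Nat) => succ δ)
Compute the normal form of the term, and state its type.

resulting normal form:
  13
the term's type:
  Nat


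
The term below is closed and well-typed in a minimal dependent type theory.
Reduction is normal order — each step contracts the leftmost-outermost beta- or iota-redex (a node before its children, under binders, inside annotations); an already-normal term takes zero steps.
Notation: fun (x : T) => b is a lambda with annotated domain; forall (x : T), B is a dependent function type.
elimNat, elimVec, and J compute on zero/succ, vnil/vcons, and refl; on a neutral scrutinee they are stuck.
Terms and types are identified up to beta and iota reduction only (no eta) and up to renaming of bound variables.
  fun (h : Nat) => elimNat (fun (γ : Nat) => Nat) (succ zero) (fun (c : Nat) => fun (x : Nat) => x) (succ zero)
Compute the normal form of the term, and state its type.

reduced normal form:
  fun (h : Nat) => succ zero
inferred type:
  forall (h : Nat), Nat


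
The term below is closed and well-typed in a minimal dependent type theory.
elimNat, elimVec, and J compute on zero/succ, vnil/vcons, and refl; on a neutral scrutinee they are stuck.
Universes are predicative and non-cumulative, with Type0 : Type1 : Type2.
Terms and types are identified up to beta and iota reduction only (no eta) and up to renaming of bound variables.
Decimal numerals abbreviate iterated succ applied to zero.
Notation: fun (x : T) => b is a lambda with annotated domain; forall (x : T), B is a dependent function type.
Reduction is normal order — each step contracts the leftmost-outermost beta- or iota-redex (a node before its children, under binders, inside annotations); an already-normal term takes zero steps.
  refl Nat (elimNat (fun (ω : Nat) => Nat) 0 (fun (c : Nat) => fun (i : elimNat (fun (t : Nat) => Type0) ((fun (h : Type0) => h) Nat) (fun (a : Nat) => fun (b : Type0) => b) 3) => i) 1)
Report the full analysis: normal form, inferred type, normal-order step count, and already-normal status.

resulting normal form:
  refl Nat 0
the term's type:
  Eq Nat 0 0
reduction steps (normal order): 4
started in normal form: no
first contracted redex: an elimNat iota-redex


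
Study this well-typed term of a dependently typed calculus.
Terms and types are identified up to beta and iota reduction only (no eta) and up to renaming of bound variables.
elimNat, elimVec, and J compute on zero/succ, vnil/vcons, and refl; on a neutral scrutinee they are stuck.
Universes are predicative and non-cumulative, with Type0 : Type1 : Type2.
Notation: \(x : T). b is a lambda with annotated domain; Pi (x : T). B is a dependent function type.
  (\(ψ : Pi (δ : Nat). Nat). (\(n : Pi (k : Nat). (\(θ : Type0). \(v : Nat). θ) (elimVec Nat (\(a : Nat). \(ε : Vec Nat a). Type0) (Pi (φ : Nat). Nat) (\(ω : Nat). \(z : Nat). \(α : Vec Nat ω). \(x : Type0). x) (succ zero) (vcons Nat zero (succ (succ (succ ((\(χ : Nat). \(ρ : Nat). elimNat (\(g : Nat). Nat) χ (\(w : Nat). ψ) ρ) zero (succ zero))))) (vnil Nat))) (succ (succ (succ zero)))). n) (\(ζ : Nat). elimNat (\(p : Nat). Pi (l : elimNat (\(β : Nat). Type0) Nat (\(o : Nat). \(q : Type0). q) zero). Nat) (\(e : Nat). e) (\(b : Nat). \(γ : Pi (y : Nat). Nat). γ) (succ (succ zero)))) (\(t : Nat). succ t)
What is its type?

type:
  Pi (ψ : Nat). Pi (δ : Nat). Nat


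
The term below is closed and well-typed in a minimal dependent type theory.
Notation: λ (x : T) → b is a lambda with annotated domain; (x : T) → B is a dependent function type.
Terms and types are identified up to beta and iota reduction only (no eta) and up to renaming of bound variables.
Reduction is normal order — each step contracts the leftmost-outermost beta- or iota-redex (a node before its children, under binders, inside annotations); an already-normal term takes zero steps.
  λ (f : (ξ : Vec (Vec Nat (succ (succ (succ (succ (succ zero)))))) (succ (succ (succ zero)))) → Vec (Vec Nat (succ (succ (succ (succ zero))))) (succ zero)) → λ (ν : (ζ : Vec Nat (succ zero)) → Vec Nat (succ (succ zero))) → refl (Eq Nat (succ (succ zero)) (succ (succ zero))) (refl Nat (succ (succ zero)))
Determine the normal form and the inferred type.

reduced normal form:
  λ (f : (ξ : Vec (Vec Nat (succ (succ (succ (succ (succ zero)))))) (succ (succ (succ zero)))) → Vec (Vec Nat (succ (succ (succ (succ zero))))) (succ zero)) → λ (ν : (ζ : Vec Nat (succ zero)) → Vec Nat (succ (succ zero))) → refl (Eq Nat (succ (succ zero)) (succ (succ zero))) (refl Nat (succ (succ zero)))
type:
  (f : (ξ : Vec (Vec Nat (succ (succ (succ (succ (succ zero)))))) (succ (succ (succ zero)))) → Vec (Vec Nat (succ (succ (succ (succ zero))))) (succ zero)) → (ν : (ζ : Vec Nat (succ zero)) → Vec Nat (succ (succ zero))) → Eq (Eq Nat (succ (succ zero)) (succ (succ zero))) (refl Nat (succ (succ zero))) (refl Nat (succ (succ zero)))


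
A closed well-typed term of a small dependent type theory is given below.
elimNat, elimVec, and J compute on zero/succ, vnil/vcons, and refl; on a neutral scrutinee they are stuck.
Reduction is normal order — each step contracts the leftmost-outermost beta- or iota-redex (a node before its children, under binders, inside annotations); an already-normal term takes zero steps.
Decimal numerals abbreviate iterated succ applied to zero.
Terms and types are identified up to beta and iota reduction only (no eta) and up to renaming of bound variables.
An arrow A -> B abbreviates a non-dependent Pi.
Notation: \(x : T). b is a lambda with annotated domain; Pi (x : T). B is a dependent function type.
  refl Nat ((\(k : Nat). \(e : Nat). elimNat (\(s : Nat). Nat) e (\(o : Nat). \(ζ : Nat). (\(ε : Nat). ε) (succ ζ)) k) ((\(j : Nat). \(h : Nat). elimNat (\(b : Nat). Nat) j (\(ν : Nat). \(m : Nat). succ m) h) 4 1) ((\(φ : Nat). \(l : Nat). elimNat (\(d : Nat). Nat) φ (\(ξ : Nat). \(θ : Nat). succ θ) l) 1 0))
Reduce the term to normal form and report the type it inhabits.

normal form:
  refl Nat 6
type:
  Eq Nat 6 6
observation: contracting a beta-redex first, the term normalizes in 28 steps.


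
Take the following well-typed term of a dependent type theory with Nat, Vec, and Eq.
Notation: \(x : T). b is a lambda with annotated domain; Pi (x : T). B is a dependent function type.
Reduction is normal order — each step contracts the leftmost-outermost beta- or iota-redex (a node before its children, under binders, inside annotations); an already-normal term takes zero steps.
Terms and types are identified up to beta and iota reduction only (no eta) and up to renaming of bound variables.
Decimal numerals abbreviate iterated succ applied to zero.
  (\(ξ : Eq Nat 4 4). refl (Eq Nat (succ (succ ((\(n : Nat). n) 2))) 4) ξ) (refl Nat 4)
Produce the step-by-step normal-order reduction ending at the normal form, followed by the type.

normal-order reduction:
  (\(ξ : Eq Nat 4 4). refl (Eq Nat (succ (succ ((\(n : Nat). n) 2))) 4) ξ) (refl Nat 4)
  ~> refl (Eq Nat (succ (succ ((\(ξ : Nat). ξ) 2))) 4) (refl Nat 4)
  ~> refl (Eq Nat 4 4) (refl Nat 4)
type:
  Eq (Eq Nat 4 4) (refl Nat 4) (refl Nat 4)


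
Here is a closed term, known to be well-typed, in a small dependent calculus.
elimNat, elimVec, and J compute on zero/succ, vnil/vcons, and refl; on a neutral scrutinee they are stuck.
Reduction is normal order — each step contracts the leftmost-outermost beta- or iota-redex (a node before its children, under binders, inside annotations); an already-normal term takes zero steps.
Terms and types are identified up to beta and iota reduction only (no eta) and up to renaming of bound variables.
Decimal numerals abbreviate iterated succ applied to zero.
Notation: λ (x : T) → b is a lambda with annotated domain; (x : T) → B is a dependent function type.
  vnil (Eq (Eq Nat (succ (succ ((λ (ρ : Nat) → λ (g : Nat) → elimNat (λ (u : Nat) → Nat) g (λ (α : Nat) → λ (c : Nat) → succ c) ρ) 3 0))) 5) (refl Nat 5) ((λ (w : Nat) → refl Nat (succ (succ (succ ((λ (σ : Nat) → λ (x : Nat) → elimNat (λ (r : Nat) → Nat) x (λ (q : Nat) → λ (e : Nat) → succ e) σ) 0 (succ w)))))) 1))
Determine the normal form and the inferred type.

normal form:
  vnil (Eq (Eq Nat 5 5) (refl Nat 5) (refl Nat 5))
inferred type:
  Vec (Eq (Eq Nat 5 5) (refl Nat 5) (refl Nat 5)) 0


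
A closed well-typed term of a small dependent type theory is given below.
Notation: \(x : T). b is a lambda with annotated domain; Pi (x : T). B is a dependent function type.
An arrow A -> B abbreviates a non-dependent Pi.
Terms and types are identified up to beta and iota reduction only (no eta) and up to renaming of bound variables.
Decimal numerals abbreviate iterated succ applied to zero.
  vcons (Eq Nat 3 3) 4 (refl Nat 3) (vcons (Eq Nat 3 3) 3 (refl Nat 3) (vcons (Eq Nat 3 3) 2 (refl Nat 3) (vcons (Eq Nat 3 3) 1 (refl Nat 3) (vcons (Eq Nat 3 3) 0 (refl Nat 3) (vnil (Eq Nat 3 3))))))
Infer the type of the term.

inferred type:
  Vec (Eq Nat 3 3) 5


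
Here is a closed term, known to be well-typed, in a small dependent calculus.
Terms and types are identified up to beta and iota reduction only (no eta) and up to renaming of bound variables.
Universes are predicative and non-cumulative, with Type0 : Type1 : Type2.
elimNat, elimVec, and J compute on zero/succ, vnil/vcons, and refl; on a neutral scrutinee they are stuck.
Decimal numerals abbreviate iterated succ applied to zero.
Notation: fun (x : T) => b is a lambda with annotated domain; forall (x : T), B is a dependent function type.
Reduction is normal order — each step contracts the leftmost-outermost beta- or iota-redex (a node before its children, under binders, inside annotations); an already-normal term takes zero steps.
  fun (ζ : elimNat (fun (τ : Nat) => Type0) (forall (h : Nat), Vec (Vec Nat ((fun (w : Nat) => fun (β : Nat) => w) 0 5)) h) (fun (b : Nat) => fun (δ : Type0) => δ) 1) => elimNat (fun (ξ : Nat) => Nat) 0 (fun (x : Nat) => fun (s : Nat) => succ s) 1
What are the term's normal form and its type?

reduced normal form:
  fun (ζ : forall (τ : Nat), Vec (Vec Nat 0) τ) => 1
inferred type:
  forall (ζ : forall (τ : Nat), Vec (Vec Nat 0) τ), Nat


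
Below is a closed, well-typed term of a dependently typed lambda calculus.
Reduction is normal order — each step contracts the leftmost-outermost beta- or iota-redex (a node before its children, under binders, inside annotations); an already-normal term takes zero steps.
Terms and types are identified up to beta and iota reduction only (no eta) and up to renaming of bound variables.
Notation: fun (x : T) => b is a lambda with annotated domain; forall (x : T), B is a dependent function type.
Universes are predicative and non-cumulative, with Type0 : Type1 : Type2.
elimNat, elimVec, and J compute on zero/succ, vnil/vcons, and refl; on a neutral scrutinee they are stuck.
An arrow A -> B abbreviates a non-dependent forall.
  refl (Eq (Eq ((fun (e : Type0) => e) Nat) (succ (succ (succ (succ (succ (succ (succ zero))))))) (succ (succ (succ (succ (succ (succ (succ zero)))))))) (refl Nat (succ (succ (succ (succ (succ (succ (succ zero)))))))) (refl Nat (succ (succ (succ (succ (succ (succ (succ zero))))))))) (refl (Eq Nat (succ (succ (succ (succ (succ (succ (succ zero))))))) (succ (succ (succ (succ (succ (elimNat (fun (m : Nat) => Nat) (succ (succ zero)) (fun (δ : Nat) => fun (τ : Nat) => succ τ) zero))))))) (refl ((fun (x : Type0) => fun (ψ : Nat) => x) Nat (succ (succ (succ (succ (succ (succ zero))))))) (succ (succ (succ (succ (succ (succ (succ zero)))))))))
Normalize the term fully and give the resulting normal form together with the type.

resulting normal form:
  refl (Eq (Eq Nat (succ (succ (succ (succ (succ (succ (succ zero))))))) (succ (succ (succ (succ (succ (succ (succ zero)))))))) (refl Nat (succ (succ (succ (succ (succ (succ (succ zero)))))))) (refl Nat (succ (succ (succ (succ (succ (succ (succ zero))))))))) (refl (Eq Nat (succ (succ (succ (succ (succ (succ (succ zero))))))) (succ (succ (succ (succ (succ (succ (succ zero)))))))) (refl Nat (succ (succ (succ (succ (succ (succ (succ zero)))))))))
inferred type:
  Eq (Eq (Eq Nat (succ (succ (succ (succ (succ (succ (succ zero))))))) (succ (succ (succ (succ (succ (succ (succ zero)))))))) (refl Nat (succ (succ (succ (succ (succ (succ (succ zero)))))))) (refl Nat (succ (succ (succ (succ (succ (succ (succ zero))))))))) (refl (Eq Nat (succ (succ (succ (succ (succ (succ (succ zero))))))) (succ (succ (succ (succ (succ (succ (succ zero)))))))) (refl Nat (succ (succ (succ (succ (succ (succ (succ zero))))))))) (refl (Eq Nat (succ (succ (succ (succ (succ (succ (succ zero))))))) (succ (succ (succ (succ (succ (succ (succ zero)))))))) (refl Nat (succ (succ (succ (succ (succ (succ (succ zero)))))))))
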